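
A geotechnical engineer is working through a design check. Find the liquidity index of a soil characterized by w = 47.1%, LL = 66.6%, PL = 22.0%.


First compute the plasticity index:
PI = LL - PL = 66.6 - 22.0 = 44.6
Then compute the liquidity index:
LI = (w - PL) / PI
LI = (47.1 - 22.0) / 44.6
LI = 0.563


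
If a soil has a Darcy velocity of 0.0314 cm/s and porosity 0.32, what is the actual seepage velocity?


Result: 0.09812 cm/s

Derivation:
Using v_s = v_d / n
v_s = 0.0314 / 0.32
v_s = 0.09812 cm/s


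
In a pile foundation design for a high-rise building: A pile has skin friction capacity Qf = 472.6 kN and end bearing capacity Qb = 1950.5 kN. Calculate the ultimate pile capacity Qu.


Result: 2423.1 kN

Derivation:
Using Qu = Qf + Qb
Qu = 472.6 + 1950.5
Qu = 2423.1 kN


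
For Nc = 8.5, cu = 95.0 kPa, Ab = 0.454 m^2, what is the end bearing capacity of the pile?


Result: 366.61 kN

Derivation:
Using Qb = Nc * cu * Ab
Qb = 8.5 * 95.0 * 0.454
Qb = 366.61 kN


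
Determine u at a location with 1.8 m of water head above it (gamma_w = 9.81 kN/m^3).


Result: 17.66 kPa

Derivation:
Using u = gamma_w * h_w
u = 9.81 * 1.8
u = 17.66 kPa


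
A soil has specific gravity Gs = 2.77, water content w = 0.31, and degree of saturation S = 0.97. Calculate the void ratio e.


Result: 0.8853

Derivation:
Using the relation e = Gs * w / S
e = 2.77 * 0.31 / 0.97
e = 0.8853


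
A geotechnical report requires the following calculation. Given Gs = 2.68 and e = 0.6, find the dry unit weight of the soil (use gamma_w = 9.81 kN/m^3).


Result: 16.432 kN/m^3

Derivation:
Using gamma_d = Gs * gamma_w / (1 + e)
gamma_d = 2.68 * 9.81 / (1 + 0.6)
gamma_d = 2.68 * 9.81 / 1.6
gamma_d = 16.432 kN/m^3


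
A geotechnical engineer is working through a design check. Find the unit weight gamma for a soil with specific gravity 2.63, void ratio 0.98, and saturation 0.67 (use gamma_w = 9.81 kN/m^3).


Result: 16.284 kN/m^3

Derivation:
Using gamma = gamma_w * (Gs + S*e) / (1 + e)
Numerator: Gs + S*e = 2.63 + 0.67*0.98 = 3.2866
Denominator: 1 + e = 1 + 0.98 = 1.98
gamma = 9.81 * 3.2866 / 1.98
gamma = 16.284 kN/m^3


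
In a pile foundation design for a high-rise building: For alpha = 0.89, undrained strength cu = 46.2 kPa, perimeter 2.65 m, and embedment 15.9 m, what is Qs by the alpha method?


Using Qs = alpha * cu * perimeter * L
Qs = 0.89 * 46.2 * 2.65 * 15.9
Qs = 1732.51 kN


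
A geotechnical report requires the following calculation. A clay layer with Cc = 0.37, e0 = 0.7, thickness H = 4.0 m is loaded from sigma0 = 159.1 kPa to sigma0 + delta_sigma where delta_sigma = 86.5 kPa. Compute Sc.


Using Sc = Cc * H / (1 + e0) * log10((sigma0 + delta_sigma) / sigma0)
Stress ratio = (159.1 + 86.5) / 159.1 = 1.54368
log10(1.54368) = 0.188558
Cc * H / (1 + e0) = 0.37 * 4.0 / (1 + 0.7) = 0.870588
Sc = 0.870588 * 0.188558
Sc = 0.1642 m


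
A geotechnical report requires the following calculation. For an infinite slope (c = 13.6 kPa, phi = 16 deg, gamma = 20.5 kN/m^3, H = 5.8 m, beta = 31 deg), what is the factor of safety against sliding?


Result: 0.736

Derivation:
Using Fs = c / (gamma*H*sin(beta)*cos(beta)) + tan(phi)/tan(beta)
Cohesion contribution = 13.6 / (20.5*5.8*sin(31)*cos(31))
Cohesion contribution = 0.259091
Friction contribution = tan(16)/tan(31) = 0.477224
Fs = 0.259091 + 0.477224
Fs = 0.736


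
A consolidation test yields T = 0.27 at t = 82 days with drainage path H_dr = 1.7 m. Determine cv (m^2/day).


Using cv = T * H_dr^2 / t
H_dr^2 = 1.7^2 = 2.89
cv = 0.27 * 2.89 / 82
cv = 0.00952 m^2/day


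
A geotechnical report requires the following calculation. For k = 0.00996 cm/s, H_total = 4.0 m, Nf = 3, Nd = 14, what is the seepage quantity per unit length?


Result: 8.537e-05 m^3/s per m

Derivation:
Convert k to m/s for unit consistency with H:
k = 0.00996 cm/s = 0.00996 / 100 m/s = 9.96e-05 m/s
Using q = k * H * Nf / Nd
Nf / Nd = 3 / 14 = 0.2143
q = 9.96e-05 * 4.0 * 0.2143
q = 8.537e-05 m^3/s per m


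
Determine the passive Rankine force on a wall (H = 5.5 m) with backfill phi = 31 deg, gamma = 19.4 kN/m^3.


Compute passive earth pressure coefficient:
Kp = tan^2(45 + phi/2) = tan^2(60.5) = 3.124035
Compute passive force:
Pp = 0.5 * Kp * gamma * H^2
Pp = 0.5 * 3.124035 * 19.4 * 5.5^2
Pp = 916.67 kN/m


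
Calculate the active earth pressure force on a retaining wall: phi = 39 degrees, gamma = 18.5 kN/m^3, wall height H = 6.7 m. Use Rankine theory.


Result: 94.47 kN/m

Derivation:
Compute active earth pressure coefficient:
Ka = tan^2(45 - phi/2) = tan^2(25.5) = 0.227506
Compute active force:
Pa = 0.5 * Ka * gamma * H^2
Pa = 0.5 * 0.227506 * 18.5 * 6.7^2
Pa = 94.47 kN/m


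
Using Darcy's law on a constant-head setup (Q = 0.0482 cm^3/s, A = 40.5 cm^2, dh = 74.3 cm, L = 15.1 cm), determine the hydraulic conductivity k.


Compute hydraulic gradient:
i = dh / L = 74.3 / 15.1 = 4.92053
Then apply Darcy's law:
k = Q / (A * i)
k = 0.0482 / (40.5 * 4.92053)
k = 0.0482 / 199.281
k = 0.000242 cm/s


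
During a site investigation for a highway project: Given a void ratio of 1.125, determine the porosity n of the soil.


Result: 0.5294

Derivation:
Using the relation n = e / (1 + e)
n = 1.125 / (1 + 1.125)
n = 1.125 / 2.125
n = 0.5294


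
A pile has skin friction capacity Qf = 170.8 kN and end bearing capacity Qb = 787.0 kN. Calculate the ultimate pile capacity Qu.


Using Qu = Qf + Qb
Qu = 170.8 + 787.0
Qu = 957.8 kN


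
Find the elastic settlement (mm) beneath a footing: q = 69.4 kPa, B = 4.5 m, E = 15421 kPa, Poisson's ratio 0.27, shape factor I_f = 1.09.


Using Se = q * B * (1 - nu^2) * I_f / E
1 - nu^2 = 1 - 0.27^2 = 0.9271
Se = 69.4 * 4.5 * 0.9271 * 1.09 / 15421
Se = 0.020465 m
Convert to mm: Se = 0.020465 * 1000 = 20.465 mm


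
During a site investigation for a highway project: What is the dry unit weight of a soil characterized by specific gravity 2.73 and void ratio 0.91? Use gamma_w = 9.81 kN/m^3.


Using gamma_d = Gs * gamma_w / (1 + e)
gamma_d = 2.73 * 9.81 / (1 + 0.91)
gamma_d = 2.73 * 9.81 / 1.91
gamma_d = 14.022 kN/m^3


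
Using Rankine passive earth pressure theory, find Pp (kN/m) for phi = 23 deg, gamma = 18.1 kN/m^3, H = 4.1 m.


Compute passive earth pressure coefficient:
Kp = tan^2(45 + phi/2) = tan^2(56.5) = 2.282623
Compute passive force:
Pp = 0.5 * Kp * gamma * H^2
Pp = 0.5 * 2.282623 * 18.1 * 4.1^2
Pp = 347.26 kN/m


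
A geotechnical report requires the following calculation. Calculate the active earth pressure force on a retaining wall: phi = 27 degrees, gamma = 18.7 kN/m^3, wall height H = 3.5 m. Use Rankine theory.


Compute active earth pressure coefficient:
Ka = tan^2(45 - phi/2) = tan^2(31.5) = 0.375525
Compute active force:
Pa = 0.5 * Ka * gamma * H^2
Pa = 0.5 * 0.375525 * 18.7 * 3.5^2
Pa = 43.01 kN/m


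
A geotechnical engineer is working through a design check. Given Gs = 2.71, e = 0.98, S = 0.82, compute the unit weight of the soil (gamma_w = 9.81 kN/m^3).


Using gamma = gamma_w * (Gs + S*e) / (1 + e)
Numerator: Gs + S*e = 2.71 + 0.82*0.98 = 3.5136
Denominator: 1 + e = 1 + 0.98 = 1.98
gamma = 9.81 * 3.5136 / 1.98
gamma = 17.408 kN/m^3


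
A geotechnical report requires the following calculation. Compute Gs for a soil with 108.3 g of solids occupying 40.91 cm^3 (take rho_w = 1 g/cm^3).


Using Gs = m_s / (V_s * rho_w)
Since rho_w = 1 g/cm^3:
Gs = 108.3 / 40.91
Gs = 2.647


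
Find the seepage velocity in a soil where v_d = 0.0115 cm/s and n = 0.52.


Using v_s = v_d / n
v_s = 0.0115 / 0.52
v_s = 0.02212 cm/s


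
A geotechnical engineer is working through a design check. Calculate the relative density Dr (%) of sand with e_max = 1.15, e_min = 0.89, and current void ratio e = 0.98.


Using Dr = (e_max - e) / (e_max - e_min) * 100
e_max - e = 1.15 - 0.98 = 0.17
e_max - e_min = 1.15 - 0.89 = 0.26
Dr = 0.17 / 0.26 * 100
Dr = 65.38 %


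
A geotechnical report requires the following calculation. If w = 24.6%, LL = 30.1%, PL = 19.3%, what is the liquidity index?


Result: 0.491

Derivation:
First compute the plasticity index:
PI = LL - PL = 30.1 - 19.3 = 10.8
Then compute the liquidity index:
LI = (w - PL) / PI
LI = (24.6 - 19.3) / 10.8
LI = 0.491


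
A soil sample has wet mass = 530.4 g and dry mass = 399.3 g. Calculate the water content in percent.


Using w = (m_wet - m_dry) / m_dry * 100
m_wet - m_dry = 530.4 - 399.3 = 131.1 g
w = 131.1 / 399.3 * 100
w = 32.83 %


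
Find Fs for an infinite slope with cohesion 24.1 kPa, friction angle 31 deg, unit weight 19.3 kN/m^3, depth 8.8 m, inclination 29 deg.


Using Fs = c / (gamma*H*sin(beta)*cos(beta)) + tan(phi)/tan(beta)
Cohesion contribution = 24.1 / (19.3*8.8*sin(29)*cos(29))
Cohesion contribution = 0.334647
Friction contribution = tan(31)/tan(29) = 1.08398
Fs = 0.334647 + 1.08398
Fs = 1.419


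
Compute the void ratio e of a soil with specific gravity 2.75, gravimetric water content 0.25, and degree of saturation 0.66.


Result: 1.0417

Derivation:
Using the relation e = Gs * w / S
e = 2.75 * 0.25 / 0.66
e = 1.0417


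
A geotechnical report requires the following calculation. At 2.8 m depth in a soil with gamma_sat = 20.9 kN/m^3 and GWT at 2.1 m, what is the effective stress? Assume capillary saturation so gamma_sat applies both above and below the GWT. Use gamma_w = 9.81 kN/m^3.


Total stress = gamma_sat * depth
sigma = 20.9 * 2.8 = 58.52 kPa
Pore water pressure u = gamma_w * (depth - d_wt)
u = 9.81 * (2.8 - 2.1) = 6.867 kPa
Effective stress = sigma - u
sigma' = 58.52 - 6.867 = 51.65 kPa


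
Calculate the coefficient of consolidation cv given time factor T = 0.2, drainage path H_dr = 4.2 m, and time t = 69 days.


Using cv = T * H_dr^2 / t
H_dr^2 = 4.2^2 = 17.64
cv = 0.2 * 17.64 / 69
cv = 0.05113 m^2/day


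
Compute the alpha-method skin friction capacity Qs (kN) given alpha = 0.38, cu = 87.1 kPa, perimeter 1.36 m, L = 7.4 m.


Result: 333.1 kN

Derivation:
Using Qs = alpha * cu * perimeter * L
Qs = 0.38 * 87.1 * 1.36 * 7.4
Qs = 333.1 kN


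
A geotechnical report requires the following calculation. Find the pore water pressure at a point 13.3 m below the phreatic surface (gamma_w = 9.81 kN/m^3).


Using u = gamma_w * h_w
u = 9.81 * 13.3
u = 130.47 kPa


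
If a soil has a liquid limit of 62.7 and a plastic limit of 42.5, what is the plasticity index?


Result: 20.2

Derivation:
Using PI = LL - PL
PI = 62.7 - 42.5
PI = 20.2


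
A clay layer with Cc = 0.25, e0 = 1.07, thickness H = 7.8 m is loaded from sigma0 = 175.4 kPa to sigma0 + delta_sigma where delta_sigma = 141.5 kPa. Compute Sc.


Result: 0.242 m

Derivation:
Using Sc = Cc * H / (1 + e0) * log10((sigma0 + delta_sigma) / sigma0)
Stress ratio = (175.4 + 141.5) / 175.4 = 1.80673
log10(1.80673) = 0.256893
Cc * H / (1 + e0) = 0.25 * 7.8 / (1 + 1.07) = 0.942029
Sc = 0.942029 * 0.256893
Sc = 0.242 m


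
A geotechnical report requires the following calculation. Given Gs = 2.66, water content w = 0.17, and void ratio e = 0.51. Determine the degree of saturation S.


Using S = Gs * w / e
S = 2.66 * 0.17 / 0.51
S = 0.8867


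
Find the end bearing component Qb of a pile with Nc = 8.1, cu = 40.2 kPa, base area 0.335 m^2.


Using Qb = Nc * cu * Ab
Qb = 8.1 * 40.2 * 0.335
Qb = 109.08 kN


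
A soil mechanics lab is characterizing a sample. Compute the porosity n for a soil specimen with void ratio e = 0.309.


Result: 0.2361

Derivation:
Using the relation n = e / (1 + e)
n = 0.309 / (1 + 0.309)
n = 0.309 / 1.309
n = 0.2361


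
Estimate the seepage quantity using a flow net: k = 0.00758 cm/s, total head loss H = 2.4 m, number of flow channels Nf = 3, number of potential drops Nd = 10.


Convert k to m/s for unit consistency with H:
k = 0.00758 cm/s = 0.00758 / 100 m/s = 7.58e-05 m/s
Using q = k * H * Nf / Nd
Nf / Nd = 3 / 10 = 0.3
q = 7.58e-05 * 2.4 * 0.3
q = 5.458e-05 m^3/s per m


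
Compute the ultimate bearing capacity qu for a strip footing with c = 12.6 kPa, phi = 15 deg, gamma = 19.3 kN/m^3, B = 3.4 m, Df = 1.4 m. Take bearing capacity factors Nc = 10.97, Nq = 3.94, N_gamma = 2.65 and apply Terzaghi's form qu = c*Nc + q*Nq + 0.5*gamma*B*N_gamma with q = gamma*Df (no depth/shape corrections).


Result: 331.63 kPa

Derivation:
Compute qu = c*Nc + gamma*Df*Nq + 0.5*gamma*B*N_gamma
Term 1: 12.6 * 10.97 = 138.222
Term 2: 19.3 * 1.4 * 3.94 = 106.4588
Term 3: 0.5 * 19.3 * 3.4 * 2.65 = 86.9465
qu = 138.222 + 106.4588 + 86.9465
qu = 331.63 kPa


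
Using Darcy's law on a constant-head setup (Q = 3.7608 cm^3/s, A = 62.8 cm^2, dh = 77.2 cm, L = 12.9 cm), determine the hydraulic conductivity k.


Result: 0.010007 cm/s

Derivation:
Compute hydraulic gradient:
i = dh / L = 77.2 / 12.9 = 5.9845
Then apply Darcy's law:
k = Q / (A * i)
k = 3.7608 / (62.8 * 5.9845)
k = 3.7608 / 375.826
k = 0.010007 cm/s


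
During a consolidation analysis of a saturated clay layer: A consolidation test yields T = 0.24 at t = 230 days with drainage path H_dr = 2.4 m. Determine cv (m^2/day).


Result: 0.00601 m^2/day

Derivation:
Using cv = T * H_dr^2 / t
H_dr^2 = 2.4^2 = 5.76
cv = 0.24 * 5.76 / 230
cv = 0.00601 m^2/day


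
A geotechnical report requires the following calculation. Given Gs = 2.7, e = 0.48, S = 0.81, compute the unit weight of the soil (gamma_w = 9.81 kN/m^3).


Using gamma = gamma_w * (Gs + S*e) / (1 + e)
Numerator: Gs + S*e = 2.7 + 0.81*0.48 = 3.0888
Denominator: 1 + e = 1 + 0.48 = 1.48
gamma = 9.81 * 3.0888 / 1.48
gamma = 20.474 kN/m^3


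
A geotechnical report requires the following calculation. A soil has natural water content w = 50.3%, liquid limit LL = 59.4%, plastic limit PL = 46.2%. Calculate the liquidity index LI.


First compute the plasticity index:
PI = LL - PL = 59.4 - 46.2 = 13.2
Then compute the liquidity index:
LI = (w - PL) / PI
LI = (50.3 - 46.2) / 13.2
LI = 0.311


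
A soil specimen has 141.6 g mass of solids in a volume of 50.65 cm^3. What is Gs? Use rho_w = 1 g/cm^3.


Using Gs = m_s / (V_s * rho_w)
Since rho_w = 1 g/cm^3:
Gs = 141.6 / 50.65
Gs = 2.796


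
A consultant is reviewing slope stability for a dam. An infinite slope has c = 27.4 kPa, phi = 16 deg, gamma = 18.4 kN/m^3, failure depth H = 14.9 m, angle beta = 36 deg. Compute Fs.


Using Fs = c / (gamma*H*sin(beta)*cos(beta)) + tan(phi)/tan(beta)
Cohesion contribution = 27.4 / (18.4*14.9*sin(36)*cos(36))
Cohesion contribution = 0.21017
Friction contribution = tan(16)/tan(36) = 0.394671
Fs = 0.21017 + 0.394671
Fs = 0.605


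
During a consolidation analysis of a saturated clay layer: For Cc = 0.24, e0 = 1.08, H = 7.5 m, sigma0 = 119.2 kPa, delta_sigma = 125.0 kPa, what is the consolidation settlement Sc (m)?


Using Sc = Cc * H / (1 + e0) * log10((sigma0 + delta_sigma) / sigma0)
Stress ratio = (119.2 + 125.0) / 119.2 = 2.04866
log10(2.04866) = 0.311469
Cc * H / (1 + e0) = 0.24 * 7.5 / (1 + 1.08) = 0.865385
Sc = 0.865385 * 0.311469
Sc = 0.2695 m


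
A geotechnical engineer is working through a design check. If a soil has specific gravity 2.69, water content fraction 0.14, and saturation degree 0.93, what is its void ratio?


Result: 0.4049

Derivation:
Using the relation e = Gs * w / S
e = 2.69 * 0.14 / 0.93
e = 0.4049


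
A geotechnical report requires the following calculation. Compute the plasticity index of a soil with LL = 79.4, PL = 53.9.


Using PI = LL - PL
PI = 79.4 - 53.9
PI = 25.5


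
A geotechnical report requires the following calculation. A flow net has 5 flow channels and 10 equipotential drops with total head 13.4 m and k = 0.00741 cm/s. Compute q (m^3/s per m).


Convert k to m/s for unit consistency with H:
k = 0.00741 cm/s = 0.00741 / 100 m/s = 7.41e-05 m/s
Using q = k * H * Nf / Nd
Nf / Nd = 5 / 10 = 0.5
q = 7.41e-05 * 13.4 * 0.5
q = 0.0004965 m^3/s per m


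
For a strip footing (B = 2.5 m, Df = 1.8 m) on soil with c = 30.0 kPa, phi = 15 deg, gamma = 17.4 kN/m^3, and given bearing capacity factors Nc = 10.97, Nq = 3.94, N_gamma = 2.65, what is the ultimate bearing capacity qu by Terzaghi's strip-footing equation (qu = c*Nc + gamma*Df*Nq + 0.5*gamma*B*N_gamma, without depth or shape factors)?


Compute qu = c*Nc + gamma*Df*Nq + 0.5*gamma*B*N_gamma
Term 1: 30.0 * 10.97 = 329.1
Term 2: 17.4 * 1.8 * 3.94 = 123.4008
Term 3: 0.5 * 17.4 * 2.5 * 2.65 = 57.6375
qu = 329.1 + 123.4008 + 57.6375
qu = 510.14 kPa


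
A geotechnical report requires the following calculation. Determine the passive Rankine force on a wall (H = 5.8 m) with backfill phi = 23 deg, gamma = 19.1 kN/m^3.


Compute passive earth pressure coefficient:
Kp = tan^2(45 + phi/2) = tan^2(56.5) = 2.282623
Compute passive force:
Pp = 0.5 * Kp * gamma * H^2
Pp = 0.5 * 2.282623 * 19.1 * 5.8^2
Pp = 733.32 kN/m


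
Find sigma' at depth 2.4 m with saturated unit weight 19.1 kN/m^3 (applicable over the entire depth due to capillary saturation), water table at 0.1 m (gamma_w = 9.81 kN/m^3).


Total stress = gamma_sat * depth
sigma = 19.1 * 2.4 = 45.84 kPa
Pore water pressure u = gamma_w * (depth - d_wt)
u = 9.81 * (2.4 - 0.1) = 22.563 kPa
Effective stress = sigma - u
sigma' = 45.84 - 22.563 = 23.28 kPa


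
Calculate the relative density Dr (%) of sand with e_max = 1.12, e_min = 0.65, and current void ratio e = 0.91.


Using Dr = (e_max - e) / (e_max - e_min) * 100
e_max - e = 1.12 - 0.91 = 0.21
e_max - e_min = 1.12 - 0.65 = 0.47
Dr = 0.21 / 0.47 * 100
Dr = 44.68 %


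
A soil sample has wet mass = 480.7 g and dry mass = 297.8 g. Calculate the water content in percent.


Using w = (m_wet - m_dry) / m_dry * 100
m_wet - m_dry = 480.7 - 297.8 = 182.9 g
w = 182.9 / 297.8 * 100
w = 61.42 %


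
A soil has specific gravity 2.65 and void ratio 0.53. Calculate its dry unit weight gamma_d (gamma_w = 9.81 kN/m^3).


Result: 16.991 kN/m^3

Derivation:
Using gamma_d = Gs * gamma_w / (1 + e)
gamma_d = 2.65 * 9.81 / (1 + 0.53)
gamma_d = 2.65 * 9.81 / 1.53
gamma_d = 16.991 kN/m^3


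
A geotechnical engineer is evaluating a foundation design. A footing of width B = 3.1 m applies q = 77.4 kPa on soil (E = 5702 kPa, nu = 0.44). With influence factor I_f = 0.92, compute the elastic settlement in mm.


Result: 31.219 mm

Derivation:
Using Se = q * B * (1 - nu^2) * I_f / E
1 - nu^2 = 1 - 0.44^2 = 0.8064
Se = 77.4 * 3.1 * 0.8064 * 0.92 / 5702
Se = 0.031219 m
Convert to mm: Se = 0.031219 * 1000 = 31.219 mm


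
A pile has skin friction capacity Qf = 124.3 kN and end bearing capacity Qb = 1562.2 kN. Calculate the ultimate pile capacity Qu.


Result: 1686.5 kN

Derivation:
Using Qu = Qf + Qb
Qu = 124.3 + 1562.2
Qu = 1686.5 kN


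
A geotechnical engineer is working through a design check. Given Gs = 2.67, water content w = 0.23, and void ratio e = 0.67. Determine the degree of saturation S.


Using S = Gs * w / e
S = 2.67 * 0.23 / 0.67
S = 0.9166


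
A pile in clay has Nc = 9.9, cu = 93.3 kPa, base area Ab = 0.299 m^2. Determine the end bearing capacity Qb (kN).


Using Qb = Nc * cu * Ab
Qb = 9.9 * 93.3 * 0.299
Qb = 276.18 kN


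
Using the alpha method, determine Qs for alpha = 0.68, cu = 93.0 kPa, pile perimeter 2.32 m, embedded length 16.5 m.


Result: 2420.83 kN

Derivation:
Using Qs = alpha * cu * perimeter * L
Qs = 0.68 * 93.0 * 2.32 * 16.5
Qs = 2420.83 kN


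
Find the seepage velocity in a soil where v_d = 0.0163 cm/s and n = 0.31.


Using v_s = v_d / n
v_s = 0.0163 / 0.31
v_s = 0.05258 cm/s


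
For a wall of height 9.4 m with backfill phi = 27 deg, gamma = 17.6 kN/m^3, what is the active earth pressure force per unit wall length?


Compute active earth pressure coefficient:
Ka = tan^2(45 - phi/2) = tan^2(31.5) = 0.375525
Compute active force:
Pa = 0.5 * Ka * gamma * H^2
Pa = 0.5 * 0.375525 * 17.6 * 9.4^2
Pa = 292.0 kN/m


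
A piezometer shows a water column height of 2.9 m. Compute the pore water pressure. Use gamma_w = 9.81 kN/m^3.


Using u = gamma_w * h_w
u = 9.81 * 2.9
u = 28.45 kPa


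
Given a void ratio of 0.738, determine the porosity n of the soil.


Using the relation n = e / (1 + e)
n = 0.738 / (1 + 0.738)
n = 0.738 / 1.738
n = 0.4246


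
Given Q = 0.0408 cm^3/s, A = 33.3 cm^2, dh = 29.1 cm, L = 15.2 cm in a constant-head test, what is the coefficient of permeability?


Result: 0.00064 cm/s

Derivation:
Compute hydraulic gradient:
i = dh / L = 29.1 / 15.2 = 1.91447
Then apply Darcy's law:
k = Q / (A * i)
k = 0.0408 / (33.3 * 1.91447)
k = 0.0408 / 63.752
k = 0.00064 cm/s


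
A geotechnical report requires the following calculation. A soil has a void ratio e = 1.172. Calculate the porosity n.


Result: 0.5396

Derivation:
Using the relation n = e / (1 + e)
n = 1.172 / (1 + 1.172)
n = 1.172 / 2.172
n = 0.5396


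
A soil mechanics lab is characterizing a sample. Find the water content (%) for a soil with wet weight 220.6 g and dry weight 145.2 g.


Result: 51.93 %

Derivation:
Using w = (m_wet - m_dry) / m_dry * 100
m_wet - m_dry = 220.6 - 145.2 = 75.4 g
w = 75.4 / 145.2 * 100
w = 51.93 %


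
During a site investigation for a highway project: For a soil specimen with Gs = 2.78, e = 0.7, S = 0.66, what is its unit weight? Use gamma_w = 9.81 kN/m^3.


Using gamma = gamma_w * (Gs + S*e) / (1 + e)
Numerator: Gs + S*e = 2.78 + 0.66*0.7 = 3.242
Denominator: 1 + e = 1 + 0.7 = 1.7
gamma = 9.81 * 3.242 / 1.7
gamma = 18.708 kN/m^3


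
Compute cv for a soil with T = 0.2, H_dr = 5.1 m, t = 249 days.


Using cv = T * H_dr^2 / t
H_dr^2 = 5.1^2 = 26.01
cv = 0.2 * 26.01 / 249
cv = 0.02089 m^2/day


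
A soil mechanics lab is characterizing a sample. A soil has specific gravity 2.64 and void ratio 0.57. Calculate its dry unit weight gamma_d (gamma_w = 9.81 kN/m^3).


Result: 16.496 kN/m^3

Derivation:
Using gamma_d = Gs * gamma_w / (1 + e)
gamma_d = 2.64 * 9.81 / (1 + 0.57)
gamma_d = 2.64 * 9.81 / 1.57
gamma_d = 16.496 kN/m^3


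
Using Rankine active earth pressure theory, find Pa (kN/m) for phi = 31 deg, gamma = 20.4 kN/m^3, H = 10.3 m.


Result: 346.38 kN/m

Derivation:
Compute active earth pressure coefficient:
Ka = tan^2(45 - phi/2) = tan^2(29.5) = 0.320099
Compute active force:
Pa = 0.5 * Ka * gamma * H^2
Pa = 0.5 * 0.320099 * 20.4 * 10.3^2
Pa = 346.38 kN/m


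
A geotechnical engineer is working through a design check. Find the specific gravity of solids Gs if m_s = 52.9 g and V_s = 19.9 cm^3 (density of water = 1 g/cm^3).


Using Gs = m_s / (V_s * rho_w)
Since rho_w = 1 g/cm^3:
Gs = 52.9 / 19.9
Gs = 2.658


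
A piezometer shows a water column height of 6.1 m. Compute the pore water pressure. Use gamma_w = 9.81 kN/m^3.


Using u = gamma_w * h_w
u = 9.81 * 6.1
u = 59.84 kPa


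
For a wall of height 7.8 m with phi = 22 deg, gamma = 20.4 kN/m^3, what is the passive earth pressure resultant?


Compute passive earth pressure coefficient:
Kp = tan^2(45 + phi/2) = tan^2(56.0) = 2.197987
Compute passive force:
Pp = 0.5 * Kp * gamma * H^2
Pp = 0.5 * 2.197987 * 20.4 * 7.8^2
Pp = 1364.0 kN/m


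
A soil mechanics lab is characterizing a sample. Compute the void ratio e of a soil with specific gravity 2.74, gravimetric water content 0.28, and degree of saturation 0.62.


Using the relation e = Gs * w / S
e = 2.74 * 0.28 / 0.62
e = 1.2374


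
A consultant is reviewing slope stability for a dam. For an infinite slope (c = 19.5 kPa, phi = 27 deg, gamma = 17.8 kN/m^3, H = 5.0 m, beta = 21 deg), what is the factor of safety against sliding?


Using Fs = c / (gamma*H*sin(beta)*cos(beta)) + tan(phi)/tan(beta)
Cohesion contribution = 19.5 / (17.8*5.0*sin(21)*cos(21))
Cohesion contribution = 0.654883
Friction contribution = tan(27)/tan(21) = 1.32736
Fs = 0.654883 + 1.32736
Fs = 1.982


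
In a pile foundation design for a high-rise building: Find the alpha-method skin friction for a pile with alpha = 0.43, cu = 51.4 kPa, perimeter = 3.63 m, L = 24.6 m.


Result: 1973.66 kN

Derivation:
Using Qs = alpha * cu * perimeter * L
Qs = 0.43 * 51.4 * 3.63 * 24.6
Qs = 1973.66 kN


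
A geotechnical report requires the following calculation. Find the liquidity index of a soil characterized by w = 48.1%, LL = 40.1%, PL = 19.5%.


First compute the plasticity index:
PI = LL - PL = 40.1 - 19.5 = 20.6
Then compute the liquidity index:
LI = (w - PL) / PI
LI = (48.1 - 19.5) / 20.6
LI = 1.388


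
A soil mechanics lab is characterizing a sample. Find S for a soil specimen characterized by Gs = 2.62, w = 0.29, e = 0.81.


Using S = Gs * w / e
S = 2.62 * 0.29 / 0.81
S = 0.938


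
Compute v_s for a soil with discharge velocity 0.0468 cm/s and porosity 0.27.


Using v_s = v_d / n
v_s = 0.0468 / 0.27
v_s = 0.17333 cm/s


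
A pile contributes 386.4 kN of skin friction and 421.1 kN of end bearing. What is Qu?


Using Qu = Qf + Qb
Qu = 386.4 + 421.1
Qu = 807.5 kN


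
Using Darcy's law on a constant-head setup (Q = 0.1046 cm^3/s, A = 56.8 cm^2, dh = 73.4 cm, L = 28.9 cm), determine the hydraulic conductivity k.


Result: 0.000725 cm/s

Derivation:
Compute hydraulic gradient:
i = dh / L = 73.4 / 28.9 = 2.53979
Then apply Darcy's law:
k = Q / (A * i)
k = 0.1046 / (56.8 * 2.53979)
k = 0.1046 / 144.26
k = 0.000725 cm/s


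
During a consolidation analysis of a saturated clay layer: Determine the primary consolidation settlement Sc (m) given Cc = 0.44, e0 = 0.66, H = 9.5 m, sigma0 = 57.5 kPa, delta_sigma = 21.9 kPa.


Result: 0.3529 m

Derivation:
Using Sc = Cc * H / (1 + e0) * log10((sigma0 + delta_sigma) / sigma0)
Stress ratio = (57.5 + 21.9) / 57.5 = 1.38087
log10(1.38087) = 0.140153
Cc * H / (1 + e0) = 0.44 * 9.5 / (1 + 0.66) = 2.51807
Sc = 2.51807 * 0.140153
Sc = 0.3529 m


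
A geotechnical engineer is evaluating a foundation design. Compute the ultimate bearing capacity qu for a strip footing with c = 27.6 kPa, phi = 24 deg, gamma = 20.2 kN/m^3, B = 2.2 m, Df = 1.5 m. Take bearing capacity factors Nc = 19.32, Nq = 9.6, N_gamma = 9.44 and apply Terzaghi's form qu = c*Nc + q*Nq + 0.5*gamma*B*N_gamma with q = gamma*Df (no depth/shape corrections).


Result: 1033.87 kPa

Derivation:
Compute qu = c*Nc + gamma*Df*Nq + 0.5*gamma*B*N_gamma
Term 1: 27.6 * 19.32 = 533.232
Term 2: 20.2 * 1.5 * 9.6 = 290.88
Term 3: 0.5 * 20.2 * 2.2 * 9.44 = 209.7568
qu = 533.232 + 290.88 + 209.7568
qu = 1033.87 kPa


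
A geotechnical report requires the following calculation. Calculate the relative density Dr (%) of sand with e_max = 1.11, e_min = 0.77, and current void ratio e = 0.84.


Using Dr = (e_max - e) / (e_max - e_min) * 100
e_max - e = 1.11 - 0.84 = 0.27
e_max - e_min = 1.11 - 0.77 = 0.34
Dr = 0.27 / 0.34 * 100
Dr = 79.41 %


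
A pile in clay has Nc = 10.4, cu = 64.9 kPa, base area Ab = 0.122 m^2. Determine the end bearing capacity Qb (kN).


Using Qb = Nc * cu * Ab
Qb = 10.4 * 64.9 * 0.122
Qb = 82.35 kN


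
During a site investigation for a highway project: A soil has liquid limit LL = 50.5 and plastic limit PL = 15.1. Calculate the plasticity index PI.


Result: 35.4

Derivation:
Using PI = LL - PL
PI = 50.5 - 15.1
PI = 35.4


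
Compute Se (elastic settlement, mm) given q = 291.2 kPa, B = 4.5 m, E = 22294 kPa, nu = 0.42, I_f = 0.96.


Using Se = q * B * (1 - nu^2) * I_f / E
1 - nu^2 = 1 - 0.42^2 = 0.8236
Se = 291.2 * 4.5 * 0.8236 * 0.96 / 22294
Se = 0.046473 m
Convert to mm: Se = 0.046473 * 1000 = 46.473 mm


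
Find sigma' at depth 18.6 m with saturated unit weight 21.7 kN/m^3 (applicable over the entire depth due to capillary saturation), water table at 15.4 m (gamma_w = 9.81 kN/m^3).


Total stress = gamma_sat * depth
sigma = 21.7 * 18.6 = 403.62 kPa
Pore water pressure u = gamma_w * (depth - d_wt)
u = 9.81 * (18.6 - 15.4) = 31.392 kPa
Effective stress = sigma - u
sigma' = 403.62 - 31.392 = 372.23 kPa


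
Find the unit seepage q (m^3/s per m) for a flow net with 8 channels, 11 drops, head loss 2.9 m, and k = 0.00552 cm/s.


Result: 0.0001164 m^3/s per m

Derivation:
Convert k to m/s for unit consistency with H:
k = 0.00552 cm/s = 0.00552 / 100 m/s = 5.52e-05 m/s
Using q = k * H * Nf / Nd
Nf / Nd = 8 / 11 = 0.7273
q = 5.52e-05 * 2.9 * 0.7273
q = 0.0001164 m^3/s per m


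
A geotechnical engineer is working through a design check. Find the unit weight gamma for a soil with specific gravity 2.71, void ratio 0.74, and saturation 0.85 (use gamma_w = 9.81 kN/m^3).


Result: 18.825 kN/m^3

Derivation:
Using gamma = gamma_w * (Gs + S*e) / (1 + e)
Numerator: Gs + S*e = 2.71 + 0.85*0.74 = 3.339
Denominator: 1 + e = 1 + 0.74 = 1.74
gamma = 9.81 * 3.339 / 1.74
gamma = 18.825 kN/m^3


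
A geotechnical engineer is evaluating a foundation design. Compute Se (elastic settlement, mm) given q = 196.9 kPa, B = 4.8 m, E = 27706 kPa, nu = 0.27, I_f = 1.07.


Using Se = q * B * (1 - nu^2) * I_f / E
1 - nu^2 = 1 - 0.27^2 = 0.9271
Se = 196.9 * 4.8 * 0.9271 * 1.07 / 27706
Se = 0.033839 m
Convert to mm: Se = 0.033839 * 1000 = 33.839 mm


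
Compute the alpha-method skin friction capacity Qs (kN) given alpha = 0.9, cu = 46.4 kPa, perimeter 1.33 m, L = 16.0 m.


Using Qs = alpha * cu * perimeter * L
Qs = 0.9 * 46.4 * 1.33 * 16.0
Qs = 888.65 kN


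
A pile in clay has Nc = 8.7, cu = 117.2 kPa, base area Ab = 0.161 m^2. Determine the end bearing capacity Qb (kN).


Result: 164.16 kN

Derivation:
Using Qb = Nc * cu * Ab
Qb = 8.7 * 117.2 * 0.161
Qb = 164.16 kN


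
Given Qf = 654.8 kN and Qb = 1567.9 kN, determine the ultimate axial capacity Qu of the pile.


Result: 2222.7 kN

Derivation:
Using Qu = Qf + Qb
Qu = 654.8 + 1567.9
Qu = 2222.7 kN


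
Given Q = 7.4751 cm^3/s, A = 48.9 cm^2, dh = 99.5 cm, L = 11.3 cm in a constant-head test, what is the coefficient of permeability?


Compute hydraulic gradient:
i = dh / L = 99.5 / 11.3 = 8.80531
Then apply Darcy's law:
k = Q / (A * i)
k = 7.4751 / (48.9 * 8.80531)
k = 7.4751 / 430.58
k = 0.017361 cm/s


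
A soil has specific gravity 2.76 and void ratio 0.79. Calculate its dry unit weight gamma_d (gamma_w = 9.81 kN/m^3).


Result: 15.126 kN/m^3

Derivation:
Using gamma_d = Gs * gamma_w / (1 + e)
gamma_d = 2.76 * 9.81 / (1 + 0.79)
gamma_d = 2.76 * 9.81 / 1.79
gamma_d = 15.126 kN/m^3


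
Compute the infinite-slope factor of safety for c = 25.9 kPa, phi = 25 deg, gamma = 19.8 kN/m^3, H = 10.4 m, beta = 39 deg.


Using Fs = c / (gamma*H*sin(beta)*cos(beta)) + tan(phi)/tan(beta)
Cohesion contribution = 25.9 / (19.8*10.4*sin(39)*cos(39))
Cohesion contribution = 0.257174
Friction contribution = tan(25)/tan(39) = 0.575842
Fs = 0.257174 + 0.575842
Fs = 0.833


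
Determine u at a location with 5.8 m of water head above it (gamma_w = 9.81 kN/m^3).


Using u = gamma_w * h_w
u = 9.81 * 5.8
u = 56.9 kPa


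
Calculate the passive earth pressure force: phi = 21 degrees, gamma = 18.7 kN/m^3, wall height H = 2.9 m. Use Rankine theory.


Result: 166.47 kN/m

Derivation:
Compute passive earth pressure coefficient:
Kp = tan^2(45 + phi/2) = tan^2(55.5) = 2.117051
Compute passive force:
Pp = 0.5 * Kp * gamma * H^2
Pp = 0.5 * 2.117051 * 18.7 * 2.9^2
Pp = 166.47 kN/m


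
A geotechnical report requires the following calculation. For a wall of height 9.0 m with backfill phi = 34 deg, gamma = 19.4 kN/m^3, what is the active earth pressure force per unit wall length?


Compute active earth pressure coefficient:
Ka = tan^2(45 - phi/2) = tan^2(28.0) = 0.282715
Compute active force:
Pa = 0.5 * Ka * gamma * H^2
Pa = 0.5 * 0.282715 * 19.4 * 9.0^2
Pa = 222.13 kN/m


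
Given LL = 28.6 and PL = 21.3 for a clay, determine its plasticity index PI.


Using PI = LL - PL
PI = 28.6 - 21.3
PI = 7.3


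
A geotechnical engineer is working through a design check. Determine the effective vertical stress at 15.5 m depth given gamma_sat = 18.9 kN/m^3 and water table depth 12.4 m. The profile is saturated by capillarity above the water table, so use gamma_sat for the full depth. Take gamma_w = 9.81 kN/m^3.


Total stress = gamma_sat * depth
sigma = 18.9 * 15.5 = 292.95 kPa
Pore water pressure u = gamma_w * (depth - d_wt)
u = 9.81 * (15.5 - 12.4) = 30.411 kPa
Effective stress = sigma - u
sigma' = 292.95 - 30.411 = 262.54 kPa


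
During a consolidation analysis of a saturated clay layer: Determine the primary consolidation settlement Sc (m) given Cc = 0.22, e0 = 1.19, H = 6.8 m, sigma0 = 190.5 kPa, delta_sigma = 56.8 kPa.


Result: 0.0774 m

Derivation:
Using Sc = Cc * H / (1 + e0) * log10((sigma0 + delta_sigma) / sigma0)
Stress ratio = (190.5 + 56.8) / 190.5 = 1.29816
log10(1.29816) = 0.113329
Cc * H / (1 + e0) = 0.22 * 6.8 / (1 + 1.19) = 0.683105
Sc = 0.683105 * 0.113329
Sc = 0.0774 m


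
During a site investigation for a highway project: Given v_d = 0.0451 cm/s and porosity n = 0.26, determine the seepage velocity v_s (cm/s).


Using v_s = v_d / n
v_s = 0.0451 / 0.26
v_s = 0.17346 cm/s


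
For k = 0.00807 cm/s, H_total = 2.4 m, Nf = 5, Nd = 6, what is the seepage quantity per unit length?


Convert k to m/s for unit consistency with H:
k = 0.00807 cm/s = 0.00807 / 100 m/s = 8.07e-05 m/s
Using q = k * H * Nf / Nd
Nf / Nd = 5 / 6 = 0.8333
q = 8.07e-05 * 2.4 * 0.8333
q = 0.0001614 m^3/s per m


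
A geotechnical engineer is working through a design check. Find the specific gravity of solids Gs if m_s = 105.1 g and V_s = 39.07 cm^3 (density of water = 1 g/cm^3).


Using Gs = m_s / (V_s * rho_w)
Since rho_w = 1 g/cm^3:
Gs = 105.1 / 39.07
Gs = 2.69


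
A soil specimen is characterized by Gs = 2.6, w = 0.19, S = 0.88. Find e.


Using the relation e = Gs * w / S
e = 2.6 * 0.19 / 0.88
e = 0.5614


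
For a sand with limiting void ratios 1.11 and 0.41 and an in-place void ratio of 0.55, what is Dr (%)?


Using Dr = (e_max - e) / (e_max - e_min) * 100
e_max - e = 1.11 - 0.55 = 0.56
e_max - e_min = 1.11 - 0.41 = 0.7
Dr = 0.56 / 0.7 * 100
Dr = 80.0 %


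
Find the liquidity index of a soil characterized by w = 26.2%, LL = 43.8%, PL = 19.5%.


First compute the plasticity index:
PI = LL - PL = 43.8 - 19.5 = 24.3
Then compute the liquidity index:
LI = (w - PL) / PI
LI = (26.2 - 19.5) / 24.3
LI = 0.276


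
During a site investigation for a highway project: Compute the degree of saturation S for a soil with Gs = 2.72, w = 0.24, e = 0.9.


Result: 0.7253

Derivation:
Using S = Gs * w / e
S = 2.72 * 0.24 / 0.9
S = 0.7253


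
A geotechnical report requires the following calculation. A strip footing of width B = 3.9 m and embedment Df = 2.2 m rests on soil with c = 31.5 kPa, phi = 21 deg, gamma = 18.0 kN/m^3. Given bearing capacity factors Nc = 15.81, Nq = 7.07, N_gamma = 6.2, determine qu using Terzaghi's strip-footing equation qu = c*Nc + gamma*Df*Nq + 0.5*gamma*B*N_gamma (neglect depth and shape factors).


Result: 995.61 kPa

Derivation:
Compute qu = c*Nc + gamma*Df*Nq + 0.5*gamma*B*N_gamma
Term 1: 31.5 * 15.81 = 498.015
Term 2: 18.0 * 2.2 * 7.07 = 279.972
Term 3: 0.5 * 18.0 * 3.9 * 6.2 = 217.62
qu = 498.015 + 279.972 + 217.62
qu = 995.61 kPa


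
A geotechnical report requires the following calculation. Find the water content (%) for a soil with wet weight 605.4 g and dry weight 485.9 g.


Result: 24.59 %

Derivation:
Using w = (m_wet - m_dry) / m_dry * 100
m_wet - m_dry = 605.4 - 485.9 = 119.5 g
w = 119.5 / 485.9 * 100
w = 24.59 %


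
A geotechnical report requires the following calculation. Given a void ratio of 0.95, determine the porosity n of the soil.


Using the relation n = e / (1 + e)
n = 0.95 / (1 + 0.95)
n = 0.95 / 1.95
n = 0.4872


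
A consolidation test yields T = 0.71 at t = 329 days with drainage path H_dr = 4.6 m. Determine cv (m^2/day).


Result: 0.04566 m^2/day

Derivation:
Using cv = T * H_dr^2 / t
H_dr^2 = 4.6^2 = 21.16
cv = 0.71 * 21.16 / 329
cv = 0.04566 m^2/day


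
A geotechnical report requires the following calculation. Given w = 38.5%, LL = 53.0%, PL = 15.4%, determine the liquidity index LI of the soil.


First compute the plasticity index:
PI = LL - PL = 53.0 - 15.4 = 37.6
Then compute the liquidity index:
LI = (w - PL) / PI
LI = (38.5 - 15.4) / 37.6
LI = 0.614


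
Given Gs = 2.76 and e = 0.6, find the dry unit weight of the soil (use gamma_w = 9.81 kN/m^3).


Using gamma_d = Gs * gamma_w / (1 + e)
gamma_d = 2.76 * 9.81 / (1 + 0.6)
gamma_d = 2.76 * 9.81 / 1.6
gamma_d = 16.922 kN/m^3


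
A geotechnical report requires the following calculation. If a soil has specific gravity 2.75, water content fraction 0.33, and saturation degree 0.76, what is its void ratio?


Using the relation e = Gs * w / S
e = 2.75 * 0.33 / 0.76
e = 1.1941


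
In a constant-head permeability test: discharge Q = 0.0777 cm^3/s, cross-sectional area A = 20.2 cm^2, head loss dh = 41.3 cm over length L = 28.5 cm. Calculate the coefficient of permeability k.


Compute hydraulic gradient:
i = dh / L = 41.3 / 28.5 = 1.44912
Then apply Darcy's law:
k = Q / (A * i)
k = 0.0777 / (20.2 * 1.44912)
k = 0.0777 / 29.2723
k = 0.002654 cm/s


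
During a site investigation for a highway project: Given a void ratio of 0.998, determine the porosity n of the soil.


Using the relation n = e / (1 + e)
n = 0.998 / (1 + 0.998)
n = 0.998 / 1.998
n = 0.4995


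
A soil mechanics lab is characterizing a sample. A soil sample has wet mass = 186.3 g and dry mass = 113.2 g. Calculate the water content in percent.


Using w = (m_wet - m_dry) / m_dry * 100
m_wet - m_dry = 186.3 - 113.2 = 73.1 g
w = 73.1 / 113.2 * 100
w = 64.58 %


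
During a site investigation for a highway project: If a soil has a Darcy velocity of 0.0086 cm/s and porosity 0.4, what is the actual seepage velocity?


Using v_s = v_d / n
v_s = 0.0086 / 0.4
v_s = 0.0215 cm/s


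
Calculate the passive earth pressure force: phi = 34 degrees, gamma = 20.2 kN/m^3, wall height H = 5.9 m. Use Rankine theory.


Result: 1243.59 kN/m

Derivation:
Compute passive earth pressure coefficient:
Kp = tan^2(45 + phi/2) = tan^2(62.0) = 3.537132
Compute passive force:
Pp = 0.5 * Kp * gamma * H^2
Pp = 0.5 * 3.537132 * 20.2 * 5.9^2
Pp = 1243.59 kN/m


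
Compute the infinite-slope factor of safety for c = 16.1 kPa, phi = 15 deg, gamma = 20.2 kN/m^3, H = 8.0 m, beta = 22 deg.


Result: 0.95

Derivation:
Using Fs = c / (gamma*H*sin(beta)*cos(beta)) + tan(phi)/tan(beta)
Cohesion contribution = 16.1 / (20.2*8.0*sin(22)*cos(22))
Cohesion contribution = 0.286842
Friction contribution = tan(15)/tan(22) = 0.663198
Fs = 0.286842 + 0.663198
Fs = 0.95


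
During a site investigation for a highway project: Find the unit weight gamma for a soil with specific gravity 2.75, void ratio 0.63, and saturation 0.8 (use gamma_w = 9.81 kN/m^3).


Using gamma = gamma_w * (Gs + S*e) / (1 + e)
Numerator: Gs + S*e = 2.75 + 0.8*0.63 = 3.254
Denominator: 1 + e = 1 + 0.63 = 1.63
gamma = 9.81 * 3.254 / 1.63
gamma = 19.584 kN/m^3


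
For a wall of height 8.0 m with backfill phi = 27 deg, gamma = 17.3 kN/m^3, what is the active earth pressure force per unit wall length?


Compute active earth pressure coefficient:
Ka = tan^2(45 - phi/2) = tan^2(31.5) = 0.375525
Compute active force:
Pa = 0.5 * Ka * gamma * H^2
Pa = 0.5 * 0.375525 * 17.3 * 8.0^2
Pa = 207.89 kN/m


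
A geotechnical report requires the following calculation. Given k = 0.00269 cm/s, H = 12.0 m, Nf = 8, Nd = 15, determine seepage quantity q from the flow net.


Convert k to m/s for unit consistency with H:
k = 0.00269 cm/s = 0.00269 / 100 m/s = 2.69e-05 m/s
Using q = k * H * Nf / Nd
Nf / Nd = 8 / 15 = 0.5333
q = 2.69e-05 * 12.0 * 0.5333
q = 0.0001722 m^3/s per m


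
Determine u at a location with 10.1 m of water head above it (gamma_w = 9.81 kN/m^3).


Using u = gamma_w * h_w
u = 9.81 * 10.1
u = 99.08 kPa


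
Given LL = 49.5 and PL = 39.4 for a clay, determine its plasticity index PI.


Using PI = LL - PL
PI = 49.5 - 39.4
PI = 10.1


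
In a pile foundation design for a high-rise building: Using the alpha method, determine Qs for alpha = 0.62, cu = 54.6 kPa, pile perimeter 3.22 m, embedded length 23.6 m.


Using Qs = alpha * cu * perimeter * L
Qs = 0.62 * 54.6 * 3.22 * 23.6
Qs = 2572.48 kN
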